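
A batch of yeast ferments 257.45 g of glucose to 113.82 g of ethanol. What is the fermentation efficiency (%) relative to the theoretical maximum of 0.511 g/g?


Fermentation efficiency = (actual / (0.511 * glucose)) * 100
= (113.82 / (0.511 * 257.45)) * 100
= 86.5177%

86.5177%


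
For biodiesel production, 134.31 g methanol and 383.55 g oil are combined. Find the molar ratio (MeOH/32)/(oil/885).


Molar ratio = n_MeOH / n_oil = (MeOH/32) / (oil/885) = (MeOH * 885) / (32 * oil)
= (134.31 * 885) / (32 * 383.55)
= 9.6846

9.6846


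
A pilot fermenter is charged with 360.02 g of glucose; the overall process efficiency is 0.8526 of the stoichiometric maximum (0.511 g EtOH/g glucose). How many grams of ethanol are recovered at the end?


Actual ethanol: m = 0.511 * 360.02 * 0.8526
m = 156.8530 g

156.8530 g


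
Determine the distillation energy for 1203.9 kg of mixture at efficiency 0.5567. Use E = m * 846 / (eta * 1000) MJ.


E = m * 846 / (eta * 1000)
= 1203.9 * 846 / (0.5567 * 1000)
= 1829.5301 MJ

1829.5301 MJ


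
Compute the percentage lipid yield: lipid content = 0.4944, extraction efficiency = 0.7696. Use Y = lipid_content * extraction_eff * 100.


Y = lipid_content * extraction_eff * 100
= 0.4944 * 0.7696 * 100
= 38.0490%

38.0490%


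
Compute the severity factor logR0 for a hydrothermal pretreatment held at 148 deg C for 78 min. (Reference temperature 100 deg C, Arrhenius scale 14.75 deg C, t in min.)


logR0 = log10(t * exp((T - 100) / 14.75))
= log10(78 * exp((148 - 100) / 14.75))
= 3.3054

3.3054


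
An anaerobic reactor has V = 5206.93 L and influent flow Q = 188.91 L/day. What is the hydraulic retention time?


HRT = V / Q
= 5206.93 / 188.91
= 27.5630 days

27.5630 days


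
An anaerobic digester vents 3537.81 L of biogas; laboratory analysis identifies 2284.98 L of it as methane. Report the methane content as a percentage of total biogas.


CH4% = V_CH4 / V_total * 100
= 2284.98 / 3537.81 * 100
= 64.5874%

64.5874%


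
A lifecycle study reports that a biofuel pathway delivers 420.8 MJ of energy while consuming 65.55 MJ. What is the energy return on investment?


EROI = E_out / E_in
= 420.8 / 65.55
= 6.4195

6.4195


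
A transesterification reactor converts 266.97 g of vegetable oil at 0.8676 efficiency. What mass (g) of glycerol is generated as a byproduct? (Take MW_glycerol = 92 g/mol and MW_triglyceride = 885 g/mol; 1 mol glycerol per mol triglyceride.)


glycerol = oil * conv * (92/885)
= 266.97 * 0.8676 * 92 / 885
= 24.0783 g

24.0783 g


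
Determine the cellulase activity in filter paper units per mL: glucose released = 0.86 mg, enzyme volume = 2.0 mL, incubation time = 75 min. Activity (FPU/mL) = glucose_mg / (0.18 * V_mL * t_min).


Activity = glucose_mg / (0.18 mg/umol * V_mL * t_min)
= 0.86 / (0.18 * 2.0 * 75)
= 0.0319 FPU/mL

0.0319 FPU/mL


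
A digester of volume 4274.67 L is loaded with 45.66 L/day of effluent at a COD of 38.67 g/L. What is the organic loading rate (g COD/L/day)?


OLR = Q * S / V
= 45.66 * 38.67 / 4274.67
= 0.4131 g/L/day

0.4131 g/L/day


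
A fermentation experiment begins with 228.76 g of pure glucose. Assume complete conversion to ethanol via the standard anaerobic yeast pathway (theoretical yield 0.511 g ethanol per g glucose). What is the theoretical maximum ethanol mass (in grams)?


Theoretical ethanol yield: m_EtOH = 0.511 * m_glucose
m_EtOH = 0.511 * 228.76 = 116.8964 g

116.8964 g


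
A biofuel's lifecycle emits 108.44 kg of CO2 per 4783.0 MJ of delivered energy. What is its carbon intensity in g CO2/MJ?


CI = CO2 * 1000 / E
= 108.44 * 1000 / 4783.0
= 22.6720 g CO2/MJ

22.6720 g CO2/MJ


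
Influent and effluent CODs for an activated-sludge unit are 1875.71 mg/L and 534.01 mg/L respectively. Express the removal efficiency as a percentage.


eta = (COD_in - COD_out) / COD_in * 100
= (1875.71 - 534.01) / 1875.71 * 100
= 71.5302%

71.5302%


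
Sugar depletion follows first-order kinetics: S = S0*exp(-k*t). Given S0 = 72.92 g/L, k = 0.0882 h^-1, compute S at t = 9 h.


S = S0 * exp(-k * t)
S = 72.92 * exp(-0.0882 * 9)
S = 32.9688 g/L

32.9688 g/L


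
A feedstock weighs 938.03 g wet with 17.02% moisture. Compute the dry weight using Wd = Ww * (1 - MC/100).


Wd = Ww * (1 - MC/100)
= 938.03 * (1 - 17.02/100)
= 778.3773 g

778.3773 g


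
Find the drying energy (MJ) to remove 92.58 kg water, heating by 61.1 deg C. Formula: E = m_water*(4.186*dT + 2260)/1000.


E = m_water * (4.186 * dT + 2260) / 1000
= 92.58 * (4.186 * 61.1 + 2260) / 1000
= 232.9095 MJ

232.9095 MJ


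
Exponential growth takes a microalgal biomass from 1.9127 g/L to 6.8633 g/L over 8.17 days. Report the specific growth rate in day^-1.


mu = ln(X2/X1) / dt
= ln(6.8633/1.9127) / 8.17
= 0.1564 per day

0.1564 per day


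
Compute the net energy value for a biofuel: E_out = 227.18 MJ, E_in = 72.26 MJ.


NEV = E_out - E_in
= 227.18 - 72.26
= 154.9200 MJ

154.9200 MJ


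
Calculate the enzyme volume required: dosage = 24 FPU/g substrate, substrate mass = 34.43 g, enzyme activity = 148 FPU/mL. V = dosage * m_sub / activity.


V = dosage * m_sub / activity
V = 24 * 34.43 / 148
V = 5.5832 mL

5.5832 mL


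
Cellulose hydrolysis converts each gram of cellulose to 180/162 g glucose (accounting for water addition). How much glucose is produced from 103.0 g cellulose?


glucose = cellulose * 180/162
= 103.0 * 180/162
= 114.4444 g

114.4444 g


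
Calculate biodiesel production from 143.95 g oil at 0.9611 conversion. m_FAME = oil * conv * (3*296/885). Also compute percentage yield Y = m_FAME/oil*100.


m_FAME = oil * conv * (3 * 296 / 885) = oil * conv * (888/885)
= 143.95 * 0.9611 * 888 / 885
= 138.8193 g
Y = m_FAME / oil * 100 = conv * (888/885) * 100
= 0.9611 * 888 / 885 * 100
= 96.44%

138.8193 g FAME; Y = 96.44%


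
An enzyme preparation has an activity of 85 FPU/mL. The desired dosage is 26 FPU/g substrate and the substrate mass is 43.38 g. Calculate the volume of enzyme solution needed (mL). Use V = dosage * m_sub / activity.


V = dosage * m_sub / activity
V = 26 * 43.38 / 85
V = 13.2692 mL

13.2692 mL


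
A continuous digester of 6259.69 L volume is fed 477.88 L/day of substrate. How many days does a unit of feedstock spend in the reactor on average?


HRT = V / Q
= 6259.69 / 477.88
= 13.0989 days

13.0989 days


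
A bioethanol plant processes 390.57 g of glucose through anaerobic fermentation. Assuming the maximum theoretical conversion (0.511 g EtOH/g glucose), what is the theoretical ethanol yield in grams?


Theoretical ethanol yield: m_EtOH = 0.511 * m_glucose
m_EtOH = 0.511 * 390.57 = 199.5813 g

199.5813 g


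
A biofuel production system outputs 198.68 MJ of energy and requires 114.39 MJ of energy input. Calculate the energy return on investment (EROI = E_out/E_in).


EROI = E_out / E_in
= 198.68 / 114.39
= 1.7369

1.7369


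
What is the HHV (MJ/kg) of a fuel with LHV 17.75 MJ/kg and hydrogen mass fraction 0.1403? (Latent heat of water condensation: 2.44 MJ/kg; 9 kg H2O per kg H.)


HHV = LHV + H_frac * 9 * 2.44
= 17.75 + 0.1403 * 9 * 2.44
= 20.8310 MJ/kg

20.8310 MJ/kg


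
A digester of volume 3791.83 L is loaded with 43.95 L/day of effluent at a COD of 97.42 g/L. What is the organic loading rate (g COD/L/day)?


OLR = Q * S / V
= 43.95 * 97.42 / 3791.83
= 1.1292 g/L/day

1.1292 g/L/day


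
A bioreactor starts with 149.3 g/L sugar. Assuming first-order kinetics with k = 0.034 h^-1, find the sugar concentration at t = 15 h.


S = S0 * exp(-k * t)
S = 149.3 * exp(-0.034 * 15)
S = 89.6540 g/L

89.6540 g/L


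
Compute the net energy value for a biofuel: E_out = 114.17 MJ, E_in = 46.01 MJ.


NEV = E_out - E_in
= 114.17 - 46.01
= 68.1600 MJ

68.1600 MJ


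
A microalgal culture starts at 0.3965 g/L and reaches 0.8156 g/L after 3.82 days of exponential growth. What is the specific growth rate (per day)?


mu = ln(X2/X1) / dt
= ln(0.8156/0.3965) / 3.82
= 0.1888 per day

0.1888 per day


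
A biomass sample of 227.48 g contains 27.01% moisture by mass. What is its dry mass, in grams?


Wd = Ww * (1 - MC/100)
= 227.48 * (1 - 27.01/100)
= 166.0377 g

166.0377 g


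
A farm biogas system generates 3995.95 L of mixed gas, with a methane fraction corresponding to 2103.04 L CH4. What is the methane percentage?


CH4% = V_CH4 / V_total * 100
= 2103.04 / 3995.95 * 100
= 52.6293%

52.6293%


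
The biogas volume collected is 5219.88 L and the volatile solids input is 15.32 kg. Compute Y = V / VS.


Y = V / VS
= 5219.88 / 15.32
= 340.7232 L/kg VS

340.7232 L/kg VS


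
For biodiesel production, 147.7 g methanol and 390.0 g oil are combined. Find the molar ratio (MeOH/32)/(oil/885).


Molar ratio = n_MeOH / n_oil = (MeOH/32) / (oil/885) = (MeOH * 885) / (32 * oil)
= (147.7 * 885) / (32 * 390.0)
= 10.4739

10.4739


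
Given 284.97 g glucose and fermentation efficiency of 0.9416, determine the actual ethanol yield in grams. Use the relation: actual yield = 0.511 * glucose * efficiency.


Actual ethanol: m = 0.511 * 284.97 * 0.9416
m = 137.1155 g

137.1155 g


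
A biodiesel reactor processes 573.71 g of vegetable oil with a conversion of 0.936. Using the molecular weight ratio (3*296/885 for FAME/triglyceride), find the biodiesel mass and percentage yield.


m_FAME = oil * conv * (3 * 296 / 885) = oil * conv * (888/885)
= 573.71 * 0.936 * 888 / 885
= 538.8129 g
Y = m_FAME / oil * 100 = conv * (888/885) * 100
= 0.936 * 888 / 885 * 100
= 93.92%

538.8129 g FAME; Y = 93.92%


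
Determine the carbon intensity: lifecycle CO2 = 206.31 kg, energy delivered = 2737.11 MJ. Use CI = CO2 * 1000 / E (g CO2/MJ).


CI = CO2 * 1000 / E
= 206.31 * 1000 / 2737.11
= 75.3751 g CO2/MJ

75.3751 g CO2/MJ


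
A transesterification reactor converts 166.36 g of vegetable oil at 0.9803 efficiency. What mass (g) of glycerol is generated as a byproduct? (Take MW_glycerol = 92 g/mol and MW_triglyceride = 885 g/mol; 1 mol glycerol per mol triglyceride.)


glycerol = oil * conv * (92/885)
= 166.36 * 0.9803 * 92 / 885
= 16.9532 g

16.9532 g


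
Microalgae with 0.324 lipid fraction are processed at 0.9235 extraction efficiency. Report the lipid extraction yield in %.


Y = lipid_content * extraction_eff * 100
= 0.324 * 0.9235 * 100
= 29.9214%

29.9214%


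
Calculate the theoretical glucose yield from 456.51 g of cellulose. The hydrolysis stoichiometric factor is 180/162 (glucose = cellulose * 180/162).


glucose = cellulose * 180/162
= 456.51 * 180/162
= 507.2333 g

507.2333 g


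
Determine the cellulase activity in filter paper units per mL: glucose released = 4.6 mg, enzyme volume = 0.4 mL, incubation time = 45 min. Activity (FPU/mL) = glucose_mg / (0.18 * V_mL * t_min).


Activity = glucose_mg / (0.18 mg/umol * V_mL * t_min)
= 4.6 / (0.18 * 0.4 * 45)
= 1.4198 FPU/mL

1.4198 FPU/mL


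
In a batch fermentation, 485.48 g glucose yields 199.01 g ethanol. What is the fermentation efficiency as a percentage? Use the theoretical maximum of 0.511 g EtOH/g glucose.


Fermentation efficiency = (actual / (0.511 * glucose)) * 100
= (199.01 / (0.511 * 485.48)) * 100
= 80.2200%

80.2200%


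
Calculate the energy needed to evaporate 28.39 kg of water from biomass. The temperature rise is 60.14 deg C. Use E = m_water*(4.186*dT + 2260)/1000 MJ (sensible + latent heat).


E = m_water * (4.186 * dT + 2260) / 1000
= 28.39 * (4.186 * 60.14 + 2260) / 1000
= 71.3085 MJ

71.3085 MJ


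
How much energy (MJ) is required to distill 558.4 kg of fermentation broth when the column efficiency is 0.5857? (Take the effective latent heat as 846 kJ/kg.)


E = m * 846 / (eta * 1000)
= 558.4 * 846 / (0.5857 * 1000)
= 806.5672 MJ

806.5672 MJ


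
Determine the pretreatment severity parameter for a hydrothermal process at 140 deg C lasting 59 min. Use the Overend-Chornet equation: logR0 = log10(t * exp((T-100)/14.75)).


logR0 = log10(t * exp((T - 100) / 14.75))
= log10(59 * exp((140 - 100) / 14.75))
= 2.9486

2.9486


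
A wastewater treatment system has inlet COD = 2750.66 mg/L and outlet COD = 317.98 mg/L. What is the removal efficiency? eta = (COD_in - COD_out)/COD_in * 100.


eta = (COD_in - COD_out) / COD_in * 100
= (2750.66 - 317.98) / 2750.66 * 100
= 88.4399%

88.4399%


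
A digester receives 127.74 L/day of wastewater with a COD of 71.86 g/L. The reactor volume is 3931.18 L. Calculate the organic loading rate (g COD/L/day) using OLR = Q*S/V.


OLR = Q * S / V
= 127.74 * 71.86 / 3931.18
= 2.3350 g/L/day

2.3350 g/L/day


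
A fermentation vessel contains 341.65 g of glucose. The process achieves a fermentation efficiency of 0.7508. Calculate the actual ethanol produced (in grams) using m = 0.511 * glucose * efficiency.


Actual ethanol: m = 0.511 * 341.65 * 0.7508
m = 131.0770 g

131.0770 g


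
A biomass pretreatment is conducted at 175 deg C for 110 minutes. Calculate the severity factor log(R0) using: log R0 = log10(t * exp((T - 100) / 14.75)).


logR0 = log10(t * exp((T - 100) / 14.75))
= log10(110 * exp((175 - 100) / 14.75))
= 4.2497

4.2497


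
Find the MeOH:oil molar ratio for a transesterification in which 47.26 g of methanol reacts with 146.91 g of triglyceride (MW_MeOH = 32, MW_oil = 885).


Molar ratio = n_MeOH / n_oil = (MeOH/32) / (oil/885) = (MeOH * 885) / (32 * oil)
= (47.26 * 885) / (32 * 146.91)
= 8.8968

8.8968


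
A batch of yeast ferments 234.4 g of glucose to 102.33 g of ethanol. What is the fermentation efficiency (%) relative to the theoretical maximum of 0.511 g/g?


Fermentation efficiency = (actual / (0.511 * glucose)) * 100
= (102.33 / (0.511 * 234.4)) * 100
= 85.4328%

85.4328%


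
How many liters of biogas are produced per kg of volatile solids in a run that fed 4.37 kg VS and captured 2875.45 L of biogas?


Y = V / VS
= 2875.45 / 4.37
= 657.9977 L/kg VS

657.9977 L/kg VS


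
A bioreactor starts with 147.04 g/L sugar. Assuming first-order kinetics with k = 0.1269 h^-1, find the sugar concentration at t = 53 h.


S = S0 * exp(-k * t)
S = 147.04 * exp(-0.1269 * 53)
S = 0.1764 g/L

0.1764 g/L


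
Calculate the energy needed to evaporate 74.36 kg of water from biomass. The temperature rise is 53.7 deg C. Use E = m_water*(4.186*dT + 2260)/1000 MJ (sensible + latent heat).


E = m_water * (4.186 * dT + 2260) / 1000
= 74.36 * (4.186 * 53.7 + 2260) / 1000
= 184.7689 MJ

184.7689 MJ


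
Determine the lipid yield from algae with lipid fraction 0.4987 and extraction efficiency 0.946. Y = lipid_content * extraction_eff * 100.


Y = lipid_content * extraction_eff * 100
= 0.4987 * 0.946 * 100
= 47.1770%

47.1770%


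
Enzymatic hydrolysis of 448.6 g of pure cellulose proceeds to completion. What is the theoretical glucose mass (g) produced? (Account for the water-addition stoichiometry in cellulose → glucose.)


glucose = cellulose * 180/162
= 448.6 * 180/162
= 498.4444 g

498.4444 g


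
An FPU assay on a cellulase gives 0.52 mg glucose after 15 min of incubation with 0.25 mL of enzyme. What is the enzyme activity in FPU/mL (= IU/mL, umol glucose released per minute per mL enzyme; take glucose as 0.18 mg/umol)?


Activity = glucose_mg / (0.18 mg/umol * V_mL * t_min)
= 0.52 / (0.18 * 0.25 * 15)
= 0.7704 FPU/mL

0.7704 FPU/mL


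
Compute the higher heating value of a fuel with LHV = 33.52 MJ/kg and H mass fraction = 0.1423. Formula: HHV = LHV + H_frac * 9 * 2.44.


HHV = LHV + H_frac * 9 * 2.44
= 33.52 + 0.1423 * 9 * 2.44
= 36.6449 MJ/kg

36.6449 MJ/kg


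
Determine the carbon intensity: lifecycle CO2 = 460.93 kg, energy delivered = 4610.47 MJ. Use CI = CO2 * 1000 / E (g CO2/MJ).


CI = CO2 * 1000 / E
= 460.93 * 1000 / 4610.47
= 99.9746 g CO2/MJ

99.9746 g CO2/MJ


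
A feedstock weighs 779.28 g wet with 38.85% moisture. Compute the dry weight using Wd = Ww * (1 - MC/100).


Wd = Ww * (1 - MC/100)
= 779.28 * (1 - 38.85/100)
= 476.5297 g

476.5297 g


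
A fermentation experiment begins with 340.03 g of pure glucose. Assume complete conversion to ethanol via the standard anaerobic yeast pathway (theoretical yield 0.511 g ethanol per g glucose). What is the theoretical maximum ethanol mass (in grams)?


Theoretical ethanol yield: m_EtOH = 0.511 * m_glucose
m_EtOH = 0.511 * 340.03 = 173.7553 g

173.7553 g


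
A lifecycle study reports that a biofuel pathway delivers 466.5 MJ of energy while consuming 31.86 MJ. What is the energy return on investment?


EROI = E_out / E_in
= 466.5 / 31.86
= 14.6422

14.6422


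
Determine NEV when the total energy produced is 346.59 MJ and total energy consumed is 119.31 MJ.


NEV = E_out - E_in
= 346.59 - 119.31
= 227.2800 MJ

227.2800 MJ


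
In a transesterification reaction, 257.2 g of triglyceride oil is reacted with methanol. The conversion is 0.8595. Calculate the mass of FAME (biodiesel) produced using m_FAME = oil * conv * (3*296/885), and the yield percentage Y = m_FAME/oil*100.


m_FAME = oil * conv * (3 * 296 / 885) = oil * conv * (888/885)
= 257.2 * 0.8595 * 888 / 885
= 221.8128 g
Y = m_FAME / oil * 100 = conv * (888/885) * 100
= 0.8595 * 888 / 885 * 100
= 86.24%

221.8128 g FAME; Y = 86.24%


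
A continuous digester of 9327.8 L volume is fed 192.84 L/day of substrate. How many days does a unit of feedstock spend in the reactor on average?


HRT = V / Q
= 9327.8 / 192.84
= 48.3707 days

48.3707 days


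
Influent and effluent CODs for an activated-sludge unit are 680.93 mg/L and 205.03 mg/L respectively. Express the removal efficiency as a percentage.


eta = (COD_in - COD_out) / COD_in * 100
= (680.93 - 205.03) / 680.93 * 100
= 69.8897%

69.8897%


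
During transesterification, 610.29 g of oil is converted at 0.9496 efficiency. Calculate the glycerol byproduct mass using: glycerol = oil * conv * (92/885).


glycerol = oil * conv * (92/885)
= 610.29 * 0.9496 * 92 / 885
= 60.2451 g

60.2451 g


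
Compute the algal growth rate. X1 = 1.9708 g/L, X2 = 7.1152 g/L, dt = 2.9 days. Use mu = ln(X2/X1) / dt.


mu = ln(X2/X1) / dt
= ln(7.1152/1.9708) / 2.9
= 0.4427 per day

0.4427 per day


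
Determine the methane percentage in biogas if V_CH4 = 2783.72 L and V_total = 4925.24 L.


CH4% = V_CH4 / V_total * 100
= 2783.72 / 4925.24 * 100
= 56.5195%

56.5195%


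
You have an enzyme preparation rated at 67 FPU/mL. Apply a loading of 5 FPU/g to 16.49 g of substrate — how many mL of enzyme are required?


V = dosage * m_sub / activity
V = 5 * 16.49 / 67
V = 1.2306 mL

1.2306 mL


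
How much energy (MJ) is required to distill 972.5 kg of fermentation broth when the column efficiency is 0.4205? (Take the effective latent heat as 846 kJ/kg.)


E = m * 846 / (eta * 1000)
= 972.5 * 846 / (0.4205 * 1000)
= 1956.5636 MJ

1956.5636 MJ


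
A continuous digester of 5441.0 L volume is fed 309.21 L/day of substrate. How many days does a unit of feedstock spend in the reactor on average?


HRT = V / Q
= 5441.0 / 309.21
= 17.5965 days

17.5965 days


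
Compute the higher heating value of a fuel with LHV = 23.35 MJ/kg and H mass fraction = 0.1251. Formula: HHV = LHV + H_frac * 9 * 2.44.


HHV = LHV + H_frac * 9 * 2.44
= 23.35 + 0.1251 * 9 * 2.44
= 26.0972 MJ/kg

26.0972 MJ/kg


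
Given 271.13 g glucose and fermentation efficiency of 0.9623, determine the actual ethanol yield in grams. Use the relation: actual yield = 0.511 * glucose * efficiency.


Actual ethanol: m = 0.511 * 271.13 * 0.9623
m = 133.3242 g

133.3242 g


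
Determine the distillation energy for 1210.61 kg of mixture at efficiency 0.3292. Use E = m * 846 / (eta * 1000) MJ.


E = m * 846 / (eta * 1000)
= 1210.61 * 846 / (0.3292 * 1000)
= 3111.1059 MJ

3111.1059 MJ


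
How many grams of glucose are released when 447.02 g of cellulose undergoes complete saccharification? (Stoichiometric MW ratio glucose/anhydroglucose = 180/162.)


glucose = cellulose * 180/162
= 447.02 * 180/162
= 496.6889 g

496.6889 g


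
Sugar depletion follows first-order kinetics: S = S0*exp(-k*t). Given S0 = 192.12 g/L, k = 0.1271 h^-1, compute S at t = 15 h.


S = S0 * exp(-k * t)
S = 192.12 * exp(-0.1271 * 15)
S = 28.5490 g/L

28.5490 g/L


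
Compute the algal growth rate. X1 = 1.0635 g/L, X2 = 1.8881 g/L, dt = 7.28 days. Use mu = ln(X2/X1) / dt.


mu = ln(X2/X1) / dt
= ln(1.8881/1.0635) / 7.28
= 0.0788 per day

0.0788 per day


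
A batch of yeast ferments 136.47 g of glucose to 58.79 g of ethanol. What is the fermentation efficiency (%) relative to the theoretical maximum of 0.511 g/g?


Fermentation efficiency = (actual / (0.511 * glucose)) * 100
= (58.79 / (0.511 * 136.47)) * 100
= 84.3035%

84.3035%


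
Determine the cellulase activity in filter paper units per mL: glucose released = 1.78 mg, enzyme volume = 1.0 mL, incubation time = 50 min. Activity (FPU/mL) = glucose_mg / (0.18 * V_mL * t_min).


Activity = glucose_mg / (0.18 mg/umol * V_mL * t_min)
= 1.78 / (0.18 * 1.0 * 50)
= 0.1978 FPU/mL

0.1978 FPU/mL


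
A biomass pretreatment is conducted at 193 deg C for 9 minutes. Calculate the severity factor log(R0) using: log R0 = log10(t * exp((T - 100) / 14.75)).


logR0 = log10(t * exp((T - 100) / 14.75))
= log10(9 * exp((193 - 100) / 14.75))
= 3.6925

3.6925


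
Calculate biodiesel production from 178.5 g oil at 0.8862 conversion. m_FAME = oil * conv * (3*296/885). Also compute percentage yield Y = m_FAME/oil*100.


m_FAME = oil * conv * (3 * 296 / 885) = oil * conv * (888/885)
= 178.5 * 0.8862 * 888 / 885
= 158.7229 g
Y = m_FAME / oil * 100 = conv * (888/885) * 100
= 0.8862 * 888 / 885 * 100
= 88.92%

158.7229 g FAME; Y = 88.92%


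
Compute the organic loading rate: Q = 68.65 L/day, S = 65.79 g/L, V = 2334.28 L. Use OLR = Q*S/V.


OLR = Q * S / V
= 68.65 * 65.79 / 2334.28
= 1.9349 g/L/day

1.9349 g/L/day


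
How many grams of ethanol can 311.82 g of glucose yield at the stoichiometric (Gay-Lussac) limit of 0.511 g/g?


Theoretical ethanol yield: m_EtOH = 0.511 * m_glucose
m_EtOH = 0.511 * 311.82 = 159.3400 g

159.3400 g


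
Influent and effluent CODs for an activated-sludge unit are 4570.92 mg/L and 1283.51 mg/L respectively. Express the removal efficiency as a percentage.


eta = (COD_in - COD_out) / COD_in * 100
= (4570.92 - 1283.51) / 4570.92 * 100
= 71.9201%

71.9201%


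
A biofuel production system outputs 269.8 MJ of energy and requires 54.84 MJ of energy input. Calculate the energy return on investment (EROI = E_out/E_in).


EROI = E_out / E_in
= 269.8 / 54.84
= 4.9198

4.9198


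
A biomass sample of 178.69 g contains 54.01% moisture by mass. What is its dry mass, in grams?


Wd = Ww * (1 - MC/100)
= 178.69 * (1 - 54.01/100)
= 82.1795 g

82.1795 g


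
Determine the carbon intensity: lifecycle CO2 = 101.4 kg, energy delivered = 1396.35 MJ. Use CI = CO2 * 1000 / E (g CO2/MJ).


CI = CO2 * 1000 / E
= 101.4 * 1000 / 1396.35
= 72.6179 g CO2/MJ

72.6179 g CO2/MJ


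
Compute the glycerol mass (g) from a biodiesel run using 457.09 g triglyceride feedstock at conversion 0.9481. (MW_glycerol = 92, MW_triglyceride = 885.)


glycerol = oil * conv * (92/885)
= 457.09 * 0.9481 * 92 / 885
= 45.0506 g

45.0506 g


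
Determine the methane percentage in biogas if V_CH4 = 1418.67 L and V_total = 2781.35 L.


CH4% = V_CH4 / V_total * 100
= 1418.67 / 2781.35 * 100
= 51.0065%

51.0065%


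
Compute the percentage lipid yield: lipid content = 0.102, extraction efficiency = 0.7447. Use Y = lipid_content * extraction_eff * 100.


Y = lipid_content * extraction_eff * 100
= 0.102 * 0.7447 * 100
= 7.5959%

7.5959%


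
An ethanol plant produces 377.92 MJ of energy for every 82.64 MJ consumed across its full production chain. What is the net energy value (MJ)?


NEV = E_out - E_in
= 377.92 - 82.64
= 295.2800 MJ

295.2800 MJ


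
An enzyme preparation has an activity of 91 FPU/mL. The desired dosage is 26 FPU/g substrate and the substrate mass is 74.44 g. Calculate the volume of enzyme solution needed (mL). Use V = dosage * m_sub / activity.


V = dosage * m_sub / activity
V = 26 * 74.44 / 91
V = 21.2686 mL

21.2686 mL


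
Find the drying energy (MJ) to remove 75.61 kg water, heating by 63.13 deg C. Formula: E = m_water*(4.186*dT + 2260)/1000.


E = m_water * (4.186 * dT + 2260) / 1000
= 75.61 * (4.186 * 63.13 + 2260) / 1000
= 190.8595 MJ

190.8595 MJ


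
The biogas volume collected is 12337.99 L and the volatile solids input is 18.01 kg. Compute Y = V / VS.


Y = V / VS
= 12337.99 / 18.01
= 685.0633 L/kg VS

685.0633 L/kg VS


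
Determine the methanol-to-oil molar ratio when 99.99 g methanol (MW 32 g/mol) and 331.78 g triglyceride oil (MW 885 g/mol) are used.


Molar ratio = n_MeOH / n_oil = (MeOH/32) / (oil/885) = (MeOH * 885) / (32 * oil)
= (99.99 * 885) / (32 * 331.78)
= 8.3349

8.3349


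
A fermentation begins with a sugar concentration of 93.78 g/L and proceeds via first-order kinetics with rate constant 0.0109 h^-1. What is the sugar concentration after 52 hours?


S = S0 * exp(-k * t)
S = 93.78 * exp(-0.0109 * 52)
S = 53.2050 g/L

53.2050 g/L


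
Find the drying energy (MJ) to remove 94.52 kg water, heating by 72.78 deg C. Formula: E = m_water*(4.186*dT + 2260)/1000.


E = m_water * (4.186 * dT + 2260) / 1000
= 94.52 * (4.186 * 72.78 + 2260) / 1000
= 242.4114 MJ

242.4114 MJ


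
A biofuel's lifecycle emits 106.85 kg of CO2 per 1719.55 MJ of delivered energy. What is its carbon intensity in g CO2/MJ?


CI = CO2 * 1000 / E
= 106.85 * 1000 / 1719.55
= 62.1384 g CO2/MJ

62.1384 g CO2/MJ


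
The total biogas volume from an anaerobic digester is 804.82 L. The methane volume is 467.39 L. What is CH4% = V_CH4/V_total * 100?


CH4% = V_CH4 / V_total * 100
= 467.39 / 804.82 * 100
= 58.0739%

58.0739%


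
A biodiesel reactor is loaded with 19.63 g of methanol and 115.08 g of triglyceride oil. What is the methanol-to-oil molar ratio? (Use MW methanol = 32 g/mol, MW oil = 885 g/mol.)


Molar ratio = n_MeOH / n_oil = (MeOH/32) / (oil/885) = (MeOH * 885) / (32 * oil)
= (19.63 * 885) / (32 * 115.08)
= 4.7175

4.7175


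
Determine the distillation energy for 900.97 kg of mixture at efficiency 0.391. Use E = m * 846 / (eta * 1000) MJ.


E = m * 846 / (eta * 1000)
= 900.97 * 846 / (0.391 * 1000)
= 1949.4134 MJ

1949.4134 MJ


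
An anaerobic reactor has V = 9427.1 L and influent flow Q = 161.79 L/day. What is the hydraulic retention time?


HRT = V / Q
= 9427.1 / 161.79
= 58.2675 days

58.2675 days


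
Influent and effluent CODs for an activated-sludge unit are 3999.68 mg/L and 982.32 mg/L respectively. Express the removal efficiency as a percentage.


eta = (COD_in - COD_out) / COD_in * 100
= (3999.68 - 982.32) / 3999.68 * 100
= 75.4400%

75.4400%


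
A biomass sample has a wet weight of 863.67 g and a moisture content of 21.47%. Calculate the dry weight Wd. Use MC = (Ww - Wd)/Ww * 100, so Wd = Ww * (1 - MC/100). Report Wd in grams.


Wd = Ww * (1 - MC/100)
= 863.67 * (1 - 21.47/100)
= 678.2401 g

678.2401 g


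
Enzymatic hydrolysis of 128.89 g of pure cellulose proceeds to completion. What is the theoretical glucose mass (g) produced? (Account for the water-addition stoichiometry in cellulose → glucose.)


glucose = cellulose * 180/162
= 128.89 * 180/162
= 143.2111 g

143.2111 g


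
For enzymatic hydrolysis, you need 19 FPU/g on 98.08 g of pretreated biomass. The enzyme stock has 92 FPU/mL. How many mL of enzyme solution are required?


V = dosage * m_sub / activity
V = 19 * 98.08 / 92
V = 20.2557 mL

20.2557 mL


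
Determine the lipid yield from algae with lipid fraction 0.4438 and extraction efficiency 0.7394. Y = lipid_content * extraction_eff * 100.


Y = lipid_content * extraction_eff * 100
= 0.4438 * 0.7394 * 100
= 32.8146%

32.8146%


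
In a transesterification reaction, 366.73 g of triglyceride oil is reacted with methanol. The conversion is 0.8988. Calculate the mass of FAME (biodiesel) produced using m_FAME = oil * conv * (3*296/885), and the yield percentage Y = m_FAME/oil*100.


m_FAME = oil * conv * (3 * 296 / 885) = oil * conv * (888/885)
= 366.73 * 0.8988 * 888 / 885
= 330.7343 g
Y = m_FAME / oil * 100 = conv * (888/885) * 100
= 0.8988 * 888 / 885 * 100
= 90.18%

330.7343 g FAME; Y = 90.18%


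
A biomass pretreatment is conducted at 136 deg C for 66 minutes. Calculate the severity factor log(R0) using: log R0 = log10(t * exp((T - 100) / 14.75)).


logR0 = log10(t * exp((T - 100) / 14.75))
= log10(66 * exp((136 - 100) / 14.75))
= 2.8795

2.8795


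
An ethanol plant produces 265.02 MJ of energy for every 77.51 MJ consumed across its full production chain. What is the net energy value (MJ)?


NEV = E_out - E_in
= 265.02 - 77.51
= 187.5100 MJ

187.5100 MJ


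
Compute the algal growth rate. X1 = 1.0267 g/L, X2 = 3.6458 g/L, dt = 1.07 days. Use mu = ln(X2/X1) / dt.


mu = ln(X2/X1) / dt
= ln(3.6458/1.0267) / 1.07
= 1.1843 per day

1.1843 per day


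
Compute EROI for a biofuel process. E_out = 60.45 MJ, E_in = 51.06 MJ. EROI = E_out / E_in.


EROI = E_out / E_in
= 60.45 / 51.06
= 1.1839

1.1839


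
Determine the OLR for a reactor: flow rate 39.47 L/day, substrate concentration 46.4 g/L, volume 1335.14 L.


OLR = Q * S / V
= 39.47 * 46.4 / 1335.14
= 1.3717 g/L/day

1.3717 g/L/day


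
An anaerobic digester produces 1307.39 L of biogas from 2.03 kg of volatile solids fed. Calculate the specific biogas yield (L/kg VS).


Y = V / VS
= 1307.39 / 2.03
= 644.0345 L/kg VS

644.0345 L/kg VS


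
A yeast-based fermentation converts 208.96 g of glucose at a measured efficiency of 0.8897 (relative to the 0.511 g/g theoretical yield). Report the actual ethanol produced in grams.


Actual ethanol: m = 0.511 * 208.96 * 0.8897
m = 95.0009 g

95.0009 g


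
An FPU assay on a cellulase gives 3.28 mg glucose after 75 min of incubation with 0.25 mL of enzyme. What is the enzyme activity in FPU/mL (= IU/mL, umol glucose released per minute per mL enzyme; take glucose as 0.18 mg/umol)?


Activity = glucose_mg / (0.18 mg/umol * V_mL * t_min)
= 3.28 / (0.18 * 0.25 * 75)
= 0.9719 FPU/mL

0.9719 FPU/mL


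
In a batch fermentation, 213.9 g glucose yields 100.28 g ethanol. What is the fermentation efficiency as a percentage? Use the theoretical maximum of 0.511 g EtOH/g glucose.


Fermentation efficiency = (actual / (0.511 * glucose)) * 100
= (100.28 / (0.511 * 213.9)) * 100
= 91.7450%

91.7450%


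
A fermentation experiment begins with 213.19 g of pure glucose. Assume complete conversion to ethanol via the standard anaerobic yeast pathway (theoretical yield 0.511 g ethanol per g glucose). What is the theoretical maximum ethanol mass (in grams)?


Theoretical ethanol yield: m_EtOH = 0.511 * m_glucose
m_EtOH = 0.511 * 213.19 = 108.9401 g

108.9401 g


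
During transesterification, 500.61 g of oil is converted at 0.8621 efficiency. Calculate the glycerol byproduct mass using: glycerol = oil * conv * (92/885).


glycerol = oil * conv * (92/885)
= 500.61 * 0.8621 * 92 / 885
= 44.8644 g

44.8644 g


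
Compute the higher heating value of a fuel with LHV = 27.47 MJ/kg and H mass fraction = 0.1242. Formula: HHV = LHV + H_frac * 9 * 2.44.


HHV = LHV + H_frac * 9 * 2.44
= 27.47 + 0.1242 * 9 * 2.44
= 30.1974 MJ/kg

30.1974 MJ/kg


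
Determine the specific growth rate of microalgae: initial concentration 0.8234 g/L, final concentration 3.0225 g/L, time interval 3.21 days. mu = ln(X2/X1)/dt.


mu = ln(X2/X1) / dt
= ln(3.0225/0.8234) / 3.21
= 0.4051 per day

0.4051 per day


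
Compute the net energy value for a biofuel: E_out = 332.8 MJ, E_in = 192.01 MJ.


NEV = E_out - E_in
= 332.8 - 192.01
= 140.7900 MJ

140.7900 MJ


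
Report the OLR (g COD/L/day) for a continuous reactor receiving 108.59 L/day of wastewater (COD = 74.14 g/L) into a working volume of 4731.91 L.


OLR = Q * S / V
= 108.59 * 74.14 / 4731.91
= 1.7014 g/L/day

1.7014 g/L/day


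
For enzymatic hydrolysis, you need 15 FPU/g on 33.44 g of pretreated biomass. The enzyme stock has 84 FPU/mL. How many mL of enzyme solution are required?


V = dosage * m_sub / activity
V = 15 * 33.44 / 84
V = 5.9714 mL

5.9714 mL


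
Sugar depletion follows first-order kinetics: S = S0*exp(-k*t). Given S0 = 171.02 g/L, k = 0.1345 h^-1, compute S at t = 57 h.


S = S0 * exp(-k * t)
S = 171.02 * exp(-0.1345 * 57)
S = 0.0801 g/L

0.0801 g/L


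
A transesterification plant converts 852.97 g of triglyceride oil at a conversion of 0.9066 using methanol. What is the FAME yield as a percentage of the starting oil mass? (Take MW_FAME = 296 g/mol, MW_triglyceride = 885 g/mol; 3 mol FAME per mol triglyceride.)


m_FAME = oil * conv * (3 * 296 / 885) = oil * conv * (888/885)
= 852.97 * 0.9066 * 888 / 885
= 775.9240 g
Y = m_FAME / oil * 100 = conv * (888/885) * 100
= 0.9066 * 888 / 885 * 100
= 90.97%

90.97%


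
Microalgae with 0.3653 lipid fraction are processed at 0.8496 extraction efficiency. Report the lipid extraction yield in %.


Y = lipid_content * extraction_eff * 100
= 0.3653 * 0.8496 * 100
= 31.0359%

31.0359%


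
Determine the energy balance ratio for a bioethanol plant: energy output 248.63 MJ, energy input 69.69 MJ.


EROI = E_out / E_in
= 248.63 / 69.69
= 3.5677

3.5677


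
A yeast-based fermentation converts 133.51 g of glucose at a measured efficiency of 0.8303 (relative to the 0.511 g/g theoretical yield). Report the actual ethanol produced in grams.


Actual ethanol: m = 0.511 * 133.51 * 0.8303
m = 56.6461 g

56.6461 g


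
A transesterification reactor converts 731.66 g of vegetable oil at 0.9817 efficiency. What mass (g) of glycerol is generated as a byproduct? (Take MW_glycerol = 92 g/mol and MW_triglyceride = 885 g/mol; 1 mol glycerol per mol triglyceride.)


glycerol = oil * conv * (92/885)
= 731.66 * 0.9817 * 92 / 885
= 74.6677 g

74.6677 g


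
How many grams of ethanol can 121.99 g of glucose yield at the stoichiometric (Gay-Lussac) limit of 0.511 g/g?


Theoretical ethanol yield: m_EtOH = 0.511 * m_glucose
m_EtOH = 0.511 * 121.99 = 62.3369 g

62.3369 g


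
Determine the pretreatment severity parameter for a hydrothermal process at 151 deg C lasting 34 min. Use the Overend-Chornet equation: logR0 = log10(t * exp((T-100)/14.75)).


logR0 = log10(t * exp((T - 100) / 14.75))
= log10(34 * exp((151 - 100) / 14.75))
= 3.0331

3.0331


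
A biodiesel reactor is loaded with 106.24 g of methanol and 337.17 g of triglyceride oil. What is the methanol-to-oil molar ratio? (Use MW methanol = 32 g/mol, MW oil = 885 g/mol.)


Molar ratio = n_MeOH / n_oil = (MeOH/32) / (oil/885) = (MeOH * 885) / (32 * oil)
= (106.24 * 885) / (32 * 337.17)
= 8.7143

8.7143


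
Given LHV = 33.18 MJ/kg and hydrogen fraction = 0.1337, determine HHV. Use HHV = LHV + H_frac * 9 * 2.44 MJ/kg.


HHV = LHV + H_frac * 9 * 2.44
= 33.18 + 0.1337 * 9 * 2.44
= 36.1161 MJ/kg

36.1161 MJ/kg


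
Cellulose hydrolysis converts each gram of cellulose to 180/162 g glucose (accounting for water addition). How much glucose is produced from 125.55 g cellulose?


glucose = cellulose * 180/162
= 125.55 * 180/162
= 139.5000 g

139.5000 g


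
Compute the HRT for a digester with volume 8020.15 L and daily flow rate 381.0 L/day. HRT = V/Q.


HRT = V / Q
= 8020.15 / 381.0
= 21.0503 days

21.0503 days


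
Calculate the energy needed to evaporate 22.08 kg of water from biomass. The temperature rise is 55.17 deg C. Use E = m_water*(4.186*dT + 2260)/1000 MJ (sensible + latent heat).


E = m_water * (4.186 * dT + 2260) / 1000
= 22.08 * (4.186 * 55.17 + 2260) / 1000
= 55.0000 MJ

55.0000 MJ


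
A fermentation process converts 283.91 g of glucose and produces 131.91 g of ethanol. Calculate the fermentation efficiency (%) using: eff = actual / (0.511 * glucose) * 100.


Fermentation efficiency = (actual / (0.511 * glucose)) * 100
= (131.91 / (0.511 * 283.91)) * 100
= 90.9235%

90.9235%


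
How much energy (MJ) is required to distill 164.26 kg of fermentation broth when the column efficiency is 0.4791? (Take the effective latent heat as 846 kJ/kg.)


E = m * 846 / (eta * 1000)
= 164.26 * 846 / (0.4791 * 1000)
= 290.0521 MJ

290.0521 MJ


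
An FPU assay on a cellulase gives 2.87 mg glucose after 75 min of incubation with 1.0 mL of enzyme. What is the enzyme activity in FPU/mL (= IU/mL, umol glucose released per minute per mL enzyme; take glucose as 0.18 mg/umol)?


Activity = glucose_mg / (0.18 mg/umol * V_mL * t_min)
= 2.87 / (0.18 * 1.0 * 75)
= 0.2126 FPU/mL

0.2126 FPU/mL


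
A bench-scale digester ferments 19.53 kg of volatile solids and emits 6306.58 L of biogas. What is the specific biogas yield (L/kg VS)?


Y = V / VS
= 6306.58 / 19.53
= 322.9176 L/kg VS

322.9176 L/kg VS


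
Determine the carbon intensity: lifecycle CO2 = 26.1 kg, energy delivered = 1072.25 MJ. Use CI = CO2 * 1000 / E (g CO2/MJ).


CI = CO2 * 1000 / E
= 26.1 * 1000 / 1072.25
= 24.3413 g CO2/MJ

24.3413 g CO2/MJ


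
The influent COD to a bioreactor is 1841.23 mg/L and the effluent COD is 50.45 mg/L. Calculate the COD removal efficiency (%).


eta = (COD_in - COD_out) / COD_in * 100
= (1841.23 - 50.45) / 1841.23 * 100
= 97.2600%

97.2600%


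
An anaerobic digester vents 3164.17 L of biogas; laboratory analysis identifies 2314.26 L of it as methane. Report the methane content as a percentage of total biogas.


CH4% = V_CH4 / V_total * 100
= 2314.26 / 3164.17 * 100
= 73.1396%

73.1396%


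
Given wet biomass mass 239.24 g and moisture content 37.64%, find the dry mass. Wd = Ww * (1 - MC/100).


Wd = Ww * (1 - MC/100)
= 239.24 * (1 - 37.64/100)
= 149.1901 g

149.1901 g


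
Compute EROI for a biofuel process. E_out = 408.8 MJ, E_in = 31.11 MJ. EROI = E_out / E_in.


EROI = E_out / E_in
= 408.8 / 31.11
= 13.1405

13.1405


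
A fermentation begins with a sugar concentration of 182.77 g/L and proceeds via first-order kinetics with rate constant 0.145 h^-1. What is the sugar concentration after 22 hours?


S = S0 * exp(-k * t)
S = 182.77 * exp(-0.145 * 22)
S = 7.5250 g/L

7.5250 g/L


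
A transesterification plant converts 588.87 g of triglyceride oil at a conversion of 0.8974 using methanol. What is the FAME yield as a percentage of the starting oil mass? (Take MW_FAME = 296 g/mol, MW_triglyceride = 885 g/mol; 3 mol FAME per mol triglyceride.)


m_FAME = oil * conv * (3 * 296 / 885) = oil * conv * (888/885)
= 588.87 * 0.8974 * 888 / 885
= 530.2433 g
Y = m_FAME / oil * 100 = conv * (888/885) * 100
= 0.8974 * 888 / 885 * 100
= 90.04%

90.04%


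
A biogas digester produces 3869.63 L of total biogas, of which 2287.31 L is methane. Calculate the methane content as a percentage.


CH4% = V_CH4 / V_total * 100
= 2287.31 / 3869.63 * 100
= 59.1093%

59.1093%


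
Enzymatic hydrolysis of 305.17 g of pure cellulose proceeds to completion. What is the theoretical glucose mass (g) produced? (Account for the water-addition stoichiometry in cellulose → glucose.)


glucose = cellulose * 180/162
= 305.17 * 180/162
= 339.0778 g

339.0778 g


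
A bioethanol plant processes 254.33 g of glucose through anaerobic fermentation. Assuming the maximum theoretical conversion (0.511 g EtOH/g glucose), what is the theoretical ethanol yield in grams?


Theoretical ethanol yield: m_EtOH = 0.511 * m_glucose
m_EtOH = 0.511 * 254.33 = 129.9626 g

129.9626 g


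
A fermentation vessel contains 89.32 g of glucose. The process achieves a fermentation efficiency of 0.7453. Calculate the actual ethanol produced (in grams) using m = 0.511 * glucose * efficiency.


Actual ethanol: m = 0.511 * 89.32 * 0.7453
m = 34.0174 g

34.0174 g


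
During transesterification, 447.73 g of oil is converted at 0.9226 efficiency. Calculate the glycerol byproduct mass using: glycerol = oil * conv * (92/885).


glycerol = oil * conv * (92/885)
= 447.73 * 0.9226 * 92 / 885
= 42.9412 g

42.9412 g
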